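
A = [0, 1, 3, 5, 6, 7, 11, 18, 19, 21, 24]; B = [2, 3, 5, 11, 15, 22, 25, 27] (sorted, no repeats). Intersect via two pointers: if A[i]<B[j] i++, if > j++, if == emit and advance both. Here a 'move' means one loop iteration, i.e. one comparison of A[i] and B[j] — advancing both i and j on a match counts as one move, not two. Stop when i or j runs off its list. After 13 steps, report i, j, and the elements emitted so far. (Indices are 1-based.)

i=1 j=1: 0<2, i++
i=2 j=1: 1<2, i++
i=3 j=1: 3>2, j++
i=3 j=2: 3==3 emit, i++,j++
i=4 j=3: 5==5 emit, i++,j++
i=5 j=4: 6<11, i++
i=6 j=4: 7<11, i++
i=7 j=4: 11==11 emit, i++,j++
i=8 j=5: 18>15, j++
i=8 j=6: 18<22, i++
i=9 j=6: 19<22, i++
i=10 j=6: 21<22, i++
i=11 j=6: 24>22, j++

i=11, j=7, emitted=[3, 5, 11]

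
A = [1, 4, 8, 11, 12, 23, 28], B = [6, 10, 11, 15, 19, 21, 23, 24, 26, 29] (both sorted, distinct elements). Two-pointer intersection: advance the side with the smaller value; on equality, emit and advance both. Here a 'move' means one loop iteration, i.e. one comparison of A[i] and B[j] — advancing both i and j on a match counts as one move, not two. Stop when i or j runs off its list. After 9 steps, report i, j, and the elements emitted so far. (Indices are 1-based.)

[i=1,j=1] 1<6 → i++
[i=2,j=1] 4<6 → i++
[i=3,j=1] 8>6 → j++
[i=3,j=2] 8<10 → i++
[i=4,j=2] 11>10 → j++
[i=4,j=3] 11==11 emit → i++,j++
[i=5,j=4] 12<15 → i++
[i=6,j=4] 23>15 → j++
[i=6,j=5] 23>19 → j++

i=6, j=6, emitted=[11]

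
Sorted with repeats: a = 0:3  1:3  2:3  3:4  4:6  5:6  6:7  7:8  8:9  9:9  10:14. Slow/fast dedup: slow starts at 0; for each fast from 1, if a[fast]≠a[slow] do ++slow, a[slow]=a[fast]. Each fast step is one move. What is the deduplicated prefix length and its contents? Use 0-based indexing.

length 7; prefix = [3, 4, 6, 7, 8, 9, 14]

slow=0 fast=1: a[fast]=3=a[slow] dup, fast++
slow=0 fast=2: a[fast]=3=a[slow] dup, fast++
slow=0 fast=3: a[fast]=4≠a[slow]=3 write a[1]=4, slow++,fast++
slow=1 fast=4: a[fast]=6≠a[slow]=4 write a[2]=6, slow++,fast++
slow=2 fast=5: a[fast]=6=a[slow] dup, fast++
slow=2 fast=6: a[fast]=7≠a[slow]=6 write a[3]=7, slow++,fast++
slow=3 fast=7: a[fast]=8≠a[slow]=7 write a[4]=8, slow++,fast++
slow=4 fast=8: a[fast]=9≠a[slow]=8 write a[5]=9, slow++,fast++
slow=5 fast=9: a[fast]=9=a[slow] dup, fast++
slow=5 fast=10: a[fast]=14≠a[slow]=9 write a[6]=14, slow++,fast++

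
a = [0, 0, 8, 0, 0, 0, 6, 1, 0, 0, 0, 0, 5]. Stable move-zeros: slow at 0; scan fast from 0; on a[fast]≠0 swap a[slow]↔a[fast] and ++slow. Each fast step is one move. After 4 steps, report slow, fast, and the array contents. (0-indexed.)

slow=0 fast=0: a[fast]=0, fast++
slow=0 fast=1: a[fast]=0, fast++
slow=0 fast=2: a[fast]=8≠0 swap→a[0]=8, slow++,fast++
slow=1 fast=3: a[fast]=0, fast++

slow=1, fast=4, a=[8, 0, 0, 0, 0, 0, 6, 1, 0, 0, 0, 0, 5]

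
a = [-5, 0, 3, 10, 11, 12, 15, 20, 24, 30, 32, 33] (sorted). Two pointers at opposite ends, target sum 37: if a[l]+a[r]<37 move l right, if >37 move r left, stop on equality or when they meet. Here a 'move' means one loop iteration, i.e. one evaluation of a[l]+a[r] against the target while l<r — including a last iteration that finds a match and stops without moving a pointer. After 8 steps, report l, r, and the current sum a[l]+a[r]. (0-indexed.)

l=5, r=8, sum=36

l=0 r=11: -5+33=28 <37, l++
l=1 r=11: 0+33=33 <37, l++
l=2 r=11: 3+33=36 <37, l++
l=3 r=11: 10+33=43 >37, r--
l=3 r=10: 10+32=42 >37, r--
l=3 r=9: 10+30=40 >37, r--
l=3 r=8: 10+24=34 <37, l++
l=4 r=8: 11+24=35 <37, l++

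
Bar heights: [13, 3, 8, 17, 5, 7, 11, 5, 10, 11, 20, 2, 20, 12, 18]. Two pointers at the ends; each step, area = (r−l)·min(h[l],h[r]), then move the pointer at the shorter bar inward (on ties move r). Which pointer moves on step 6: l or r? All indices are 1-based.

[1,15] min(13,18)*14=182 best=182 * → l++
[2,15] min(3,18)*13=39 best=182 → l++
[3,15] min(8,18)*12=96 best=182 → l++
[4,15] min(17,18)*11=187 best=187 * → l++
[5,15] min(5,18)*10=50 best=187 → l++
[6,15] min(7,18)*9=63 best=187 → l++

l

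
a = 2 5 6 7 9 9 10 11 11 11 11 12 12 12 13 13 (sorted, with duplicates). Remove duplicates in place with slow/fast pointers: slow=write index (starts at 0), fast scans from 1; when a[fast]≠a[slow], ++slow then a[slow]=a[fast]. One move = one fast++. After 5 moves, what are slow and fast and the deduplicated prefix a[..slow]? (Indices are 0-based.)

slow=4, fast=6, prefix=[2, 5, 6, 7, 9]

slow=0 fast=1: a[fast]=5≠a[slow]=2 write a[1]=5, slow++,fast++
slow=1 fast=2: a[fast]=6≠a[slow]=5 write a[2]=6, slow++,fast++
slow=2 fast=3: a[fast]=7≠a[slow]=6 write a[3]=7, slow++,fast++
slow=3 fast=4: a[fast]=9≠a[slow]=7 write a[4]=9, slow++,fast++
slow=4 fast=5: a[fast]=9=a[slow] dup, fast++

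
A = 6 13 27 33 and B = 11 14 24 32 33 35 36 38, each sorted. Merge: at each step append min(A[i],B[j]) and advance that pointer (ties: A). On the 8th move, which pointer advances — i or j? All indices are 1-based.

[i=1,j=1] A[i]=6<=B[j]=11 take 6 → i++
[i=2,j=1] A[i]=13>B[j]=11 take 11 → j++
[i=2,j=2] A[i]=13<=B[j]=14 take 13 → i++
[i=3,j=2] A[i]=27>B[j]=14 take 14 → j++
[i=3,j=3] A[i]=27>B[j]=24 take 24 → j++
[i=3,j=4] A[i]=27<=B[j]=32 take 27 → i++
[i=4,j=4] A[i]=33>B[j]=32 take 32 → j++
[i=4,j=5] A[i]=33<=B[j]=33 take 33 → i++

i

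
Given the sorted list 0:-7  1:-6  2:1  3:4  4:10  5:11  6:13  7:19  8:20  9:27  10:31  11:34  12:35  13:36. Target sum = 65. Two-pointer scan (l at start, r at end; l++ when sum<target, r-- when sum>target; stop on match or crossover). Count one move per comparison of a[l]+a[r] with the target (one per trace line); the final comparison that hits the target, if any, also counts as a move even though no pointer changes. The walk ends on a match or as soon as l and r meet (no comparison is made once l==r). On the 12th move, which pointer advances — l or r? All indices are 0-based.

l=0 r=13: -7+36=29 <65, l++
l=1 r=13: -6+36=30 <65, l++
l=2 r=13: 1+36=37 <65, l++
l=3 r=13: 4+36=40 <65, l++
l=4 r=13: 10+36=46 <65, l++
l=5 r=13: 11+36=47 <65, l++
l=6 r=13: 13+36=49 <65, l++
l=7 r=13: 19+36=55 <65, l++
l=8 r=13: 20+36=56 <65, l++
l=9 r=13: 27+36=63 <65, l++
l=10 r=13: 31+36=67 >65, r--
l=10 r=12: 31+35=66 >65, r--

r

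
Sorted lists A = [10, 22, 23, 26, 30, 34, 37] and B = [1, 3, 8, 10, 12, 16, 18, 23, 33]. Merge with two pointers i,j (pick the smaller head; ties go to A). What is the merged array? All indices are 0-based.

[1, 3, 8, 10, 10, 12, 16, 18, 22, 23, 23, 26, 30, 33, 34, 37]

i=0 j=0: A[i]=10>B[j]=1 take 1, j++
i=0 j=1: A[i]=10>B[j]=3 take 3, j++
i=0 j=2: A[i]=10>B[j]=8 take 8, j++
i=0 j=3: A[i]=10<=B[j]=10 take 10, i++
i=1 j=3: A[i]=22>B[j]=10 take 10, j++
i=1 j=4: A[i]=22>B[j]=12 take 12, j++
i=1 j=5: A[i]=22>B[j]=16 take 16, j++
i=1 j=6: A[i]=22>B[j]=18 take 18, j++
i=1 j=7: A[i]=22<=B[j]=23 take 22, i++
i=2 j=7: A[i]=23<=B[j]=23 take 23, i++
i=3 j=7: A[i]=26>B[j]=23 take 23, j++
i=3 j=8: A[i]=26<=B[j]=33 take 26, i++
i=4 j=8: A[i]=30<=B[j]=33 take 30, i++
i=5 j=8: A[i]=34>B[j]=33 take 33, j++
i=5 j=9: B done, take A[i]=34, i++
i=6 j=9: B done, take A[i]=37, i++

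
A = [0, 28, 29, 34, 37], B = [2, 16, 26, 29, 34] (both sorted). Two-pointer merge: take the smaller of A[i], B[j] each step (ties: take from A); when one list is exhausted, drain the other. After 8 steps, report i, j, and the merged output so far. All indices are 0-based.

[i=0,j=0] A[i]=0<=B[j]=2 take 0 → i++
[i=1,j=0] A[i]=28>B[j]=2 take 2 → j++
[i=1,j=1] A[i]=28>B[j]=16 take 16 → j++
[i=1,j=2] A[i]=28>B[j]=26 take 26 → j++
[i=1,j=3] A[i]=28<=B[j]=29 take 28 → i++
[i=2,j=3] A[i]=29<=B[j]=29 take 29 → i++
[i=3,j=3] A[i]=34>B[j]=29 take 29 → j++
[i=3,j=4] A[i]=34<=B[j]=34 take 34 → i++

i=4, j=4, merged so far=[0, 2, 16, 26, 28, 29, 29, 34]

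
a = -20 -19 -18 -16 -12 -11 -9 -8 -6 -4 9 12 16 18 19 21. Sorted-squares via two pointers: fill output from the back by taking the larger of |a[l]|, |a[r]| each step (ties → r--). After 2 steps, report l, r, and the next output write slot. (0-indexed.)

l=1, r=14, next write slot=13

[0,15] |-20|<=|21| out[15]=441 → r--
[0,14] |-20|>|19| out[14]=400 → l++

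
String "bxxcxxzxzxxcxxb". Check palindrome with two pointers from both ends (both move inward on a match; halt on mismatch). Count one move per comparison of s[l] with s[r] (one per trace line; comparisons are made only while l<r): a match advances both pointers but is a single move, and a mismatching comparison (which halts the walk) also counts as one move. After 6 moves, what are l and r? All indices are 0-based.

[0,14] 'b'=='b' → l++,r--
[1,13] 'x'=='x' → l++,r--
[2,12] 'x'=='x' → l++,r--
[3,11] 'c'=='c' → l++,r--
[4,10] 'x'=='x' → l++,r--
[5,9] 'x'=='x' → l++,r--

l=6, r=8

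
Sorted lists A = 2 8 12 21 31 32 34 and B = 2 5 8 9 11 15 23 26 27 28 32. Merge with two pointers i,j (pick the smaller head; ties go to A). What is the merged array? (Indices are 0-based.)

[2, 2, 5, 8, 8, 9, 11, 12, 15, 21, 23, 26, 27, 28, 31, 32, 32, 34]

[i=0,j=0] A[i]=2<=B[j]=2 take 2 → i++
[i=1,j=0] A[i]=8>B[j]=2 take 2 → j++
[i=1,j=1] A[i]=8>B[j]=5 take 5 → j++
[i=1,j=2] A[i]=8<=B[j]=8 take 8 → i++
[i=2,j=2] A[i]=12>B[j]=8 take 8 → j++
[i=2,j=3] A[i]=12>B[j]=9 take 9 → j++
[i=2,j=4] A[i]=12>B[j]=11 take 11 → j++
[i=2,j=5] A[i]=12<=B[j]=15 take 12 → i++
[i=3,j=5] A[i]=21>B[j]=15 take 15 → j++
[i=3,j=6] A[i]=21<=B[j]=23 take 21 → i++
[i=4,j=6] A[i]=31>B[j]=23 take 23 → j++
[i=4,j=7] A[i]=31>B[j]=26 take 26 → j++
[i=4,j=8] A[i]=31>B[j]=27 take 27 → j++
[i=4,j=9] A[i]=31>B[j]=28 take 28 → j++
[i=4,j=10] A[i]=31<=B[j]=32 take 31 → i++
[i=5,j=10] A[i]=32<=B[j]=32 take 32 → i++
[i=6,j=10] A[i]=34>B[j]=32 take 32 → j++
[i=6,j=11] B done, take A[i]=34 → i++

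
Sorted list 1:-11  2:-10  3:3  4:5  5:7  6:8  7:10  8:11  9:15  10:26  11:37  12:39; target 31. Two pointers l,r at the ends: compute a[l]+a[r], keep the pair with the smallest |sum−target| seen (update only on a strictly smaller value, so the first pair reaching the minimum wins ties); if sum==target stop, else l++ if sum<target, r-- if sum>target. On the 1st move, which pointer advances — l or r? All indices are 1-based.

l=1 r=12: -11+39=28 d=3 *, l++

l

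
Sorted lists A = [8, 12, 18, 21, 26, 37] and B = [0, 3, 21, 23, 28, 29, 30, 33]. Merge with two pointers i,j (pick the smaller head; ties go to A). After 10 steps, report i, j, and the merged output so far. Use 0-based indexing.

i=5, j=5, merged so far=[0, 3, 8, 12, 18, 21, 21, 23, 26, 28]

[i=0,j=0] A[i]=8>B[j]=0 take 0 → j++
[i=0,j=1] A[i]=8>B[j]=3 take 3 → j++
[i=0,j=2] A[i]=8<=B[j]=21 take 8 → i++
[i=1,j=2] A[i]=12<=B[j]=21 take 12 → i++
[i=2,j=2] A[i]=18<=B[j]=21 take 18 → i++
[i=3,j=2] A[i]=21<=B[j]=21 take 21 → i++
[i=4,j=2] A[i]=26>B[j]=21 take 21 → j++
[i=4,j=3] A[i]=26>B[j]=23 take 23 → j++
[i=4,j=4] A[i]=26<=B[j]=28 take 26 → i++
[i=5,j=4] A[i]=37>B[j]=28 take 28 → j++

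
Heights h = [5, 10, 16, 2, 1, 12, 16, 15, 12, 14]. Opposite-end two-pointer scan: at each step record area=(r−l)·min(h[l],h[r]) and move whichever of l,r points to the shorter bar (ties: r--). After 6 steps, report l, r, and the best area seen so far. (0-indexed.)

l=2, r=5, best area=98

l=0 r=9: min(5,14)*9=45 best=45 *, l++
l=1 r=9: min(10,14)*8=80 best=80 *, l++
l=2 r=9: min(16,14)*7=98 best=98 *, r--
l=2 r=8: min(16,12)*6=72 best=98, r--
l=2 r=7: min(16,15)*5=75 best=98, r--
l=2 r=6: min(16,16)*4=64 best=98, r--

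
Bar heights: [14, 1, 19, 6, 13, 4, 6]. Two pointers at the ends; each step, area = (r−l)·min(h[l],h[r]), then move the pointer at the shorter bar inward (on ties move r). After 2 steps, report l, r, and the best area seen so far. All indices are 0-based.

[0,6] min(14,6)*6=36 best=36 * → r--
[0,5] min(14,4)*5=20 best=36 → r--

l=0, r=4, best area=36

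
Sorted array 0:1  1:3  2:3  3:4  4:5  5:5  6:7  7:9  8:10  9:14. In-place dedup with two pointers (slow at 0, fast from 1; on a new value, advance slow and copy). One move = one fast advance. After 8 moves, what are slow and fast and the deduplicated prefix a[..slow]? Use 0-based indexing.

slow=0 fast=1: a[fast]=3≠a[slow]=1 write a[1]=3, slow++,fast++
slow=1 fast=2: a[fast]=3=a[slow] dup, fast++
slow=1 fast=3: a[fast]=4≠a[slow]=3 write a[2]=4, slow++,fast++
slow=2 fast=4: a[fast]=5≠a[slow]=4 write a[3]=5, slow++,fast++
slow=3 fast=5: a[fast]=5=a[slow] dup, fast++
slow=3 fast=6: a[fast]=7≠a[slow]=5 write a[4]=7, slow++,fast++
slow=4 fast=7: a[fast]=9≠a[slow]=7 write a[5]=9, slow++,fast++
slow=5 fast=8: a[fast]=10≠a[slow]=9 write a[6]=10, slow++,fast++

slow=6, fast=9, prefix=[1, 3, 4, 5, 7, 9, 10]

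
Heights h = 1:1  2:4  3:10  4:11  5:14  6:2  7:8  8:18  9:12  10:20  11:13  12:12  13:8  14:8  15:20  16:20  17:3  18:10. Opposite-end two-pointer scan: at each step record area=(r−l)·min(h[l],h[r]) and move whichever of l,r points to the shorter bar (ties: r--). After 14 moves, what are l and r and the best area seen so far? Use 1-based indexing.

[1,18] min(1,10)*17=17 best=17 * → l++
[2,18] min(4,10)*16=64 best=64 * → l++
[3,18] min(10,10)*15=150 best=150 * → r--
[3,17] min(10,3)*14=42 best=150 → r--
[3,16] min(10,20)*13=130 best=150 → l++
[4,16] min(11,20)*12=132 best=150 → l++
[5,16] min(14,20)*11=154 best=154 * → l++
[6,16] min(2,20)*10=20 best=154 → l++
[7,16] min(8,20)*9=72 best=154 → l++
[8,16] min(18,20)*8=144 best=154 → l++
[9,16] min(12,20)*7=84 best=154 → l++
[10,16] min(20,20)*6=120 best=154 → r--
[10,15] min(20,20)*5=100 best=154 → r--
[10,14] min(20,8)*4=32 best=154 → r--

l=10, r=13, best area=154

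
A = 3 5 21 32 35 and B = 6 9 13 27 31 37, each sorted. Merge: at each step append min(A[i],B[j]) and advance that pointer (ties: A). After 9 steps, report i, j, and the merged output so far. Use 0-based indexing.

i=4, j=5, merged so far=[3, 5, 6, 9, 13, 21, 27, 31, 32]

i=0 j=0: A[i]=3<=B[j]=6 take 3, i++
i=1 j=0: A[i]=5<=B[j]=6 take 5, i++
i=2 j=0: A[i]=21>B[j]=6 take 6, j++
i=2 j=1: A[i]=21>B[j]=9 take 9, j++
i=2 j=2: A[i]=21>B[j]=13 take 13, j++
i=2 j=3: A[i]=21<=B[j]=27 take 21, i++
i=3 j=3: A[i]=32>B[j]=27 take 27, j++
i=3 j=4: A[i]=32>B[j]=31 take 31, j++
i=3 j=5: A[i]=32<=B[j]=37 take 32, i++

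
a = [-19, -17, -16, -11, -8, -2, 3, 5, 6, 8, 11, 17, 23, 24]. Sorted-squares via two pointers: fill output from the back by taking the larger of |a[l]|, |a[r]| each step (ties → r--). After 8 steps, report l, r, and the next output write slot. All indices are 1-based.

l=5, r=10, next write slot=6

l=1 r=14: |-19|<=|24| out[14]=576, r--
l=1 r=13: |-19|<=|23| out[13]=529, r--
l=1 r=12: |-19|>|17| out[12]=361, l++
l=2 r=12: |-17|<=|17| out[11]=289, r--
l=2 r=11: |-17|>|11| out[10]=289, l++
l=3 r=11: |-16|>|11| out[9]=256, l++
l=4 r=11: |-11|<=|11| out[8]=121, r--
l=4 r=10: |-11|>|8| out[7]=121, l++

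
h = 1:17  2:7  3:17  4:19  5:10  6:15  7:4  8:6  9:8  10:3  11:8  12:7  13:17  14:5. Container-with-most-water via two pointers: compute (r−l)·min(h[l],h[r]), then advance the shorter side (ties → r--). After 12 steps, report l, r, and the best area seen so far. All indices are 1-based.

l=3, r=4, best area=204

l=1 r=14: min(17,5)*13=65 best=65 *, r--
l=1 r=13: min(17,17)*12=204 best=204 *, r--
l=1 r=12: min(17,7)*11=77 best=204, r--
l=1 r=11: min(17,8)*10=80 best=204, r--
l=1 r=10: min(17,3)*9=27 best=204, r--
l=1 r=9: min(17,8)*8=64 best=204, r--
l=1 r=8: min(17,6)*7=42 best=204, r--
l=1 r=7: min(17,4)*6=24 best=204, r--
l=1 r=6: min(17,15)*5=75 best=204, r--
l=1 r=5: min(17,10)*4=40 best=204, r--
l=1 r=4: min(17,19)*3=51 best=204, l++
l=2 r=4: min(7,19)*2=14 best=204, l++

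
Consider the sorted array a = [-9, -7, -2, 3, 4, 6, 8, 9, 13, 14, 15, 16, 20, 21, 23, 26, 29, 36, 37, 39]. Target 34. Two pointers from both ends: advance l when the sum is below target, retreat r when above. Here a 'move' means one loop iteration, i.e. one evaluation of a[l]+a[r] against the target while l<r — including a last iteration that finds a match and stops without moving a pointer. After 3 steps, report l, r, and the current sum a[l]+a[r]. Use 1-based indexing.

l=3, r=19, sum=35

[1,20] -9+39=30 <34 → l++
[2,20] -7+39=32 <34 → l++
[3,20] -2+39=37 >34 → r--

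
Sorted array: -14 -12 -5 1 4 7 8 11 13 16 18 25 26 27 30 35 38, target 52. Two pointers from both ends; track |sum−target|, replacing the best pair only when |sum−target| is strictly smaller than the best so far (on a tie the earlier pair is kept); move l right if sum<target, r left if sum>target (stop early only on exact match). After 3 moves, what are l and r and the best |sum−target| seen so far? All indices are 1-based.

l=4, r=17, best |Δ|=19

l=1 r=17: -14+38=24 d=28 *, l++
l=2 r=17: -12+38=26 d=26 *, l++
l=3 r=17: -5+38=33 d=19 *, l++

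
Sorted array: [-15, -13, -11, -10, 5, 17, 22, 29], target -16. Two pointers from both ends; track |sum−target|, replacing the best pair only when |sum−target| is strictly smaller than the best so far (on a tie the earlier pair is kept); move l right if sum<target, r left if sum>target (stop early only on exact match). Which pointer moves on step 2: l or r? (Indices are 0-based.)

l=0 r=7: -15+29=14 d=30 *, r--
l=0 r=6: -15+22=7 d=23 *, r--

r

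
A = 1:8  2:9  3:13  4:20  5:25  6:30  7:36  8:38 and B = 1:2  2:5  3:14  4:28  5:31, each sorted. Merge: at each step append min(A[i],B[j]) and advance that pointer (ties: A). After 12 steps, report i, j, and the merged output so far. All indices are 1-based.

i=8, j=6, merged so far=[2, 5, 8, 9, 13, 14, 20, 25, 28, 30, 31, 36]

i=1 j=1: A[i]=8>B[j]=2 take 2, j++
i=1 j=2: A[i]=8>B[j]=5 take 5, j++
i=1 j=3: A[i]=8<=B[j]=14 take 8, i++
i=2 j=3: A[i]=9<=B[j]=14 take 9, i++
i=3 j=3: A[i]=13<=B[j]=14 take 13, i++
i=4 j=3: A[i]=20>B[j]=14 take 14, j++
i=4 j=4: A[i]=20<=B[j]=28 take 20, i++
i=5 j=4: A[i]=25<=B[j]=28 take 25, i++
i=6 j=4: A[i]=30>B[j]=28 take 28, j++
i=6 j=5: A[i]=30<=B[j]=31 take 30, i++
i=7 j=5: A[i]=36>B[j]=31 take 31, j++
i=7 j=6: B done, take A[i]=36, i++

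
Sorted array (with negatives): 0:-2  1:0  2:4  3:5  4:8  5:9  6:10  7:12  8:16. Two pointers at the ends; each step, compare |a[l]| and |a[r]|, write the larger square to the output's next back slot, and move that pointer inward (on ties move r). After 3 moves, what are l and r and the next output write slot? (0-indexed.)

l=0, r=5, next write slot=5

l=0 r=8: |-2|<=|16| out[8]=256, r--
l=0 r=7: |-2|<=|12| out[7]=144, r--
l=0 r=6: |-2|<=|10| out[6]=100, r--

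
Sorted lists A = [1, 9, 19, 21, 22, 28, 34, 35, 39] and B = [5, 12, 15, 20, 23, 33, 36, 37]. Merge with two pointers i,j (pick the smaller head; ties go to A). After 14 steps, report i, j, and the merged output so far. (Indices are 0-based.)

i=8, j=6, merged so far=[1, 5, 9, 12, 15, 19, 20, 21, 22, 23, 28, 33, 34, 35]

[i=0,j=0] A[i]=1<=B[j]=5 take 1 → i++
[i=1,j=0] A[i]=9>B[j]=5 take 5 → j++
[i=1,j=1] A[i]=9<=B[j]=12 take 9 → i++
[i=2,j=1] A[i]=19>B[j]=12 take 12 → j++
[i=2,j=2] A[i]=19>B[j]=15 take 15 → j++
[i=2,j=3] A[i]=19<=B[j]=20 take 19 → i++
[i=3,j=3] A[i]=21>B[j]=20 take 20 → j++
[i=3,j=4] A[i]=21<=B[j]=23 take 21 → i++
[i=4,j=4] A[i]=22<=B[j]=23 take 22 → i++
[i=5,j=4] A[i]=28>B[j]=23 take 23 → j++
[i=5,j=5] A[i]=28<=B[j]=33 take 28 → i++
[i=6,j=5] A[i]=34>B[j]=33 take 33 → j++
[i=6,j=6] A[i]=34<=B[j]=36 take 34 → i++
[i=7,j=6] A[i]=35<=B[j]=36 take 35 → i++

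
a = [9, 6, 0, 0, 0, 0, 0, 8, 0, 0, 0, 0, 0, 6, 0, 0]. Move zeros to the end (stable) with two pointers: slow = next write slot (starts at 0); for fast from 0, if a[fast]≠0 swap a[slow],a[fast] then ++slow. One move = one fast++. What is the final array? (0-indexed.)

(s=0,f=0) a[fast]=9≠0 swap→a[0]=9 → slow++,fast++
(s=1,f=1) a[fast]=6≠0 swap→a[1]=6 → slow++,fast++
(s=2,f=2) a[fast]=0 → fast++
(s=2,f=3) a[fast]=0 → fast++
(s=2,f=4) a[fast]=0 → fast++
(s=2,f=5) a[fast]=0 → fast++
(s=2,f=6) a[fast]=0 → fast++
(s=2,f=7) a[fast]=8≠0 swap→a[2]=8 → slow++,fast++
(s=3,f=8) a[fast]=0 → fast++
(s=3,f=9) a[fast]=0 → fast++
(s=3,f=10) a[fast]=0 → fast++
(s=3,f=11) a[fast]=0 → fast++
(s=3,f=12) a[fast]=0 → fast++
(s=3,f=13) a[fast]=6≠0 swap→a[3]=6 → slow++,fast++
(s=4,f=14) a[fast]=0 → fast++
(s=4,f=15) a[fast]=0 → fast++

[9, 6, 8, 6, 0, 0, 0, 0, 0, 0, 0, 0, 0, 0, 0, 0]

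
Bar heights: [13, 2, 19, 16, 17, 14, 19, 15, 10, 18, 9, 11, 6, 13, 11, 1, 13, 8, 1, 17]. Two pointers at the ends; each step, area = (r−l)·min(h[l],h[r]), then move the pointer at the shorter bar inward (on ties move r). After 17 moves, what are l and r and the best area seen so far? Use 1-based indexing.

[1,20] min(13,17)*19=247 best=247 * → l++
[2,20] min(2,17)*18=36 best=247 → l++
[3,20] min(19,17)*17=289 best=289 * → r--
[3,19] min(19,1)*16=16 best=289 → r--
[3,18] min(19,8)*15=120 best=289 → r--
[3,17] min(19,13)*14=182 best=289 → r--
[3,16] min(19,1)*13=13 best=289 → r--
[3,15] min(19,11)*12=132 best=289 → r--
[3,14] min(19,13)*11=143 best=289 → r--
[3,13] min(19,6)*10=60 best=289 → r--
[3,12] min(19,11)*9=99 best=289 → r--
[3,11] min(19,9)*8=72 best=289 → r--
[3,10] min(19,18)*7=126 best=289 → r--
[3,9] min(19,10)*6=60 best=289 → r--
[3,8] min(19,15)*5=75 best=289 → r--
[3,7] min(19,19)*4=76 best=289 → r--
[3,6] min(19,14)*3=42 best=289 → r--

l=3, r=5, best area=289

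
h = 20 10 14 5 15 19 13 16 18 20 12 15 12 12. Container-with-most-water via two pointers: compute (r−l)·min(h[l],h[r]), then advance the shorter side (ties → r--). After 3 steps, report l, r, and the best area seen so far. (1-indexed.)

l=1 r=14: min(20,12)*13=156 best=156 *, r--
l=1 r=13: min(20,12)*12=144 best=156, r--
l=1 r=12: min(20,15)*11=165 best=165 *, r--

l=1, r=11, best area=165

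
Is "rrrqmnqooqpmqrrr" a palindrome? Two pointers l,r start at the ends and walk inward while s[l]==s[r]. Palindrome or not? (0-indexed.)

[0,15] 'r'=='r' → l++,r--
[1,14] 'r'=='r' → l++,r--
[2,13] 'r'=='r' → l++,r--
[3,12] 'q'=='q' → l++,r--
[4,11] 'm'=='m' → l++,r--
[5,10] 'n'!='p' → stop

not a palindrome (mismatch at 5,10)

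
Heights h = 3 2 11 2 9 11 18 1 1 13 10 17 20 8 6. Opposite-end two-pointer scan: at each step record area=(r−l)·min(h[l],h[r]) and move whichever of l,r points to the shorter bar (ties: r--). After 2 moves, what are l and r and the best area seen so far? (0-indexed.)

[0,14] min(3,6)*14=42 best=42 * → l++
[1,14] min(2,6)*13=26 best=42 → l++

l=2, r=14, best area=42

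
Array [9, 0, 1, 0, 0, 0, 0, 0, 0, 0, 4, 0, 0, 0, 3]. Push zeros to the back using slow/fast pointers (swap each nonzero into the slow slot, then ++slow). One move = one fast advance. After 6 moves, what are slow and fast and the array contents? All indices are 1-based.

slow=3, fast=7, a=[9, 1, 0, 0, 0, 0, 0, 0, 0, 0, 4, 0, 0, 0, 3]

(s=1,f=1) a[fast]=9≠0 swap→a[1]=9 → slow++,fast++
(s=2,f=2) a[fast]=0 → fast++
(s=2,f=3) a[fast]=1≠0 swap→a[2]=1 → slow++,fast++
(s=3,f=4) a[fast]=0 → fast++
(s=3,f=5) a[fast]=0 → fast++
(s=3,f=6) a[fast]=0 → fast++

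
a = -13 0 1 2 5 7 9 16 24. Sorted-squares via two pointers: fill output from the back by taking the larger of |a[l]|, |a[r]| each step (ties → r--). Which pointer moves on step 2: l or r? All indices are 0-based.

[0,8] |-13|<=|24| out[8]=576 → r--
[0,7] |-13|<=|16| out[7]=256 → r--

r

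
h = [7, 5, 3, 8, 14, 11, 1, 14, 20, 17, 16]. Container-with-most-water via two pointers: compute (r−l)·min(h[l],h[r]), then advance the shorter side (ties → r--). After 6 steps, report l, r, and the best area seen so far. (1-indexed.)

l=1 r=11: min(7,16)*10=70 best=70 *, l++
l=2 r=11: min(5,16)*9=45 best=70, l++
l=3 r=11: min(3,16)*8=24 best=70, l++
l=4 r=11: min(8,16)*7=56 best=70, l++
l=5 r=11: min(14,16)*6=84 best=84 *, l++
l=6 r=11: min(11,16)*5=55 best=84, l++

l=7, r=11, best area=84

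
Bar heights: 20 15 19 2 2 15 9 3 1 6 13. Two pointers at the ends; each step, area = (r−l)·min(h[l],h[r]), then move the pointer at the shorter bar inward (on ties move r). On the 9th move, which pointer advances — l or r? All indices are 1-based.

l=1 r=11: min(20,13)*10=130 best=130 *, r--
l=1 r=10: min(20,6)*9=54 best=130, r--
l=1 r=9: min(20,1)*8=8 best=130, r--
l=1 r=8: min(20,3)*7=21 best=130, r--
l=1 r=7: min(20,9)*6=54 best=130, r--
l=1 r=6: min(20,15)*5=75 best=130, r--
l=1 r=5: min(20,2)*4=8 best=130, r--
l=1 r=4: min(20,2)*3=6 best=130, r--
l=1 r=3: min(20,19)*2=38 best=130, r--

r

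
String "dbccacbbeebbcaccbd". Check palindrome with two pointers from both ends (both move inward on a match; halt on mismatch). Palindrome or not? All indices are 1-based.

palindrome

[1,18] 'd'=='d' → l++,r--
[2,17] 'b'=='b' → l++,r--
[3,16] 'c'=='c' → l++,r--
[4,15] 'c'=='c' → l++,r--
[5,14] 'a'=='a' → l++,r--
[6,13] 'c'=='c' → l++,r--
[7,12] 'b'=='b' → l++,r--
[8,11] 'b'=='b' → l++,r--
[9,10] 'e'=='e' → l++,r--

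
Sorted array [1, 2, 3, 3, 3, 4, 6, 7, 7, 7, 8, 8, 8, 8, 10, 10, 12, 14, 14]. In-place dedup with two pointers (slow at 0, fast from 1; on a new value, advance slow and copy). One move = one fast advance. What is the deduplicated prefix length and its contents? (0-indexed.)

length 10; prefix = [1, 2, 3, 4, 6, 7, 8, 10, 12, 14]

(s=0,f=1) a[fast]=2≠a[slow]=1 write a[1]=2 → slow++,fast++
(s=1,f=2) a[fast]=3≠a[slow]=2 write a[2]=3 → slow++,fast++
(s=2,f=3) a[fast]=3=a[slow] dup → fast++
(s=2,f=4) a[fast]=3=a[slow] dup → fast++
(s=2,f=5) a[fast]=4≠a[slow]=3 write a[3]=4 → slow++,fast++
(s=3,f=6) a[fast]=6≠a[slow]=4 write a[4]=6 → slow++,fast++
(s=4,f=7) a[fast]=7≠a[slow]=6 write a[5]=7 → slow++,fast++
(s=5,f=8) a[fast]=7=a[slow] dup → fast++
(s=5,f=9) a[fast]=7=a[slow] dup → fast++
(s=5,f=10) a[fast]=8≠a[slow]=7 write a[6]=8 → slow++,fast++
(s=6,f=11) a[fast]=8=a[slow] dup → fast++
(s=6,f=12) a[fast]=8=a[slow] dup → fast++
(s=6,f=13) a[fast]=8=a[slow] dup → fast++
(s=6,f=14) a[fast]=10≠a[slow]=8 write a[7]=10 → slow++,fast++
(s=7,f=15) a[fast]=10=a[slow] dup → fast++
(s=7,f=16) a[fast]=12≠a[slow]=10 write a[8]=12 → slow++,fast++
(s=8,f=17) a[fast]=14≠a[slow]=12 write a[9]=14 → slow++,fast++
(s=9,f=18) a[fast]=14=a[slow] dup → fast++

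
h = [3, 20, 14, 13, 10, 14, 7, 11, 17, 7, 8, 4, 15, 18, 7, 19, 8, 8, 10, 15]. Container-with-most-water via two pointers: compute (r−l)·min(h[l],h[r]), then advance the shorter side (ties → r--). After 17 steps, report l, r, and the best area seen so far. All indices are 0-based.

l=1, r=3, best area=270

l=0 r=19: min(3,15)*19=57 best=57 *, l++
l=1 r=19: min(20,15)*18=270 best=270 *, r--
l=1 r=18: min(20,10)*17=170 best=270, r--
l=1 r=17: min(20,8)*16=128 best=270, r--
l=1 r=16: min(20,8)*15=120 best=270, r--
l=1 r=15: min(20,19)*14=266 best=270, r--
l=1 r=14: min(20,7)*13=91 best=270, r--
l=1 r=13: min(20,18)*12=216 best=270, r--
l=1 r=12: min(20,15)*11=165 best=270, r--
l=1 r=11: min(20,4)*10=40 best=270, r--
l=1 r=10: min(20,8)*9=72 best=270, r--
l=1 r=9: min(20,7)*8=56 best=270, r--
l=1 r=8: min(20,17)*7=119 best=270, r--
l=1 r=7: min(20,11)*6=66 best=270, r--
l=1 r=6: min(20,7)*5=35 best=270, r--
l=1 r=5: min(20,14)*4=56 best=270, r--
l=1 r=4: min(20,10)*3=30 best=270, r--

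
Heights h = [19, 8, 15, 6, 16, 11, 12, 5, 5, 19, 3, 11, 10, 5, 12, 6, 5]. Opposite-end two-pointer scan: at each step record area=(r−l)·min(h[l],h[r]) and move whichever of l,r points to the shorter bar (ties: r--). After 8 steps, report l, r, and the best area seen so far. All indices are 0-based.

l=0, r=8, best area=171

l=0 r=16: min(19,5)*16=80 best=80 *, r--
l=0 r=15: min(19,6)*15=90 best=90 *, r--
l=0 r=14: min(19,12)*14=168 best=168 *, r--
l=0 r=13: min(19,5)*13=65 best=168, r--
l=0 r=12: min(19,10)*12=120 best=168, r--
l=0 r=11: min(19,11)*11=121 best=168, r--
l=0 r=10: min(19,3)*10=30 best=168, r--
l=0 r=9: min(19,19)*9=171 best=171 *, r--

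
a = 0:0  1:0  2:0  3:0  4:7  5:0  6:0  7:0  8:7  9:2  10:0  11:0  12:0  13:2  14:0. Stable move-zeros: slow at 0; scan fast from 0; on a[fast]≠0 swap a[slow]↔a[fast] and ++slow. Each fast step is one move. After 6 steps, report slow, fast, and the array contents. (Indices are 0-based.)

slow=1, fast=6, a=[7, 0, 0, 0, 0, 0, 0, 0, 7, 2, 0, 0, 0, 2, 0]

slow=0 fast=0: a[fast]=0, fast++
slow=0 fast=1: a[fast]=0, fast++
slow=0 fast=2: a[fast]=0, fast++
slow=0 fast=3: a[fast]=0, fast++
slow=0 fast=4: a[fast]=7≠0 swap→a[0]=7, slow++,fast++
slow=1 fast=5: a[fast]=0, fast++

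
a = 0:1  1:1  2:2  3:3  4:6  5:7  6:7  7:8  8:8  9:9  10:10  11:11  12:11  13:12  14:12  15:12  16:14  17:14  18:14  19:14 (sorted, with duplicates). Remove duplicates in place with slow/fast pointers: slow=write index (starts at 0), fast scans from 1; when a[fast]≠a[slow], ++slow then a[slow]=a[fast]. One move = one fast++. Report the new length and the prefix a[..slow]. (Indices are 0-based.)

length 11; prefix = [1, 2, 3, 6, 7, 8, 9, 10, 11, 12, 14]

(s=0,f=1) a[fast]=1=a[slow] dup → fast++
(s=0,f=2) a[fast]=2≠a[slow]=1 write a[1]=2 → slow++,fast++
(s=1,f=3) a[fast]=3≠a[slow]=2 write a[2]=3 → slow++,fast++
(s=2,f=4) a[fast]=6≠a[slow]=3 write a[3]=6 → slow++,fast++
(s=3,f=5) a[fast]=7≠a[slow]=6 write a[4]=7 → slow++,fast++
(s=4,f=6) a[fast]=7=a[slow] dup → fast++
(s=4,f=7) a[fast]=8≠a[slow]=7 write a[5]=8 → slow++,fast++
(s=5,f=8) a[fast]=8=a[slow] dup → fast++
(s=5,f=9) a[fast]=9≠a[slow]=8 write a[6]=9 → slow++,fast++
(s=6,f=10) a[fast]=10≠a[slow]=9 write a[7]=10 → slow++,fast++
(s=7,f=11) a[fast]=11≠a[slow]=10 write a[8]=11 → slow++,fast++
(s=8,f=12) a[fast]=11=a[slow] dup → fast++
(s=8,f=13) a[fast]=12≠a[slow]=11 write a[9]=12 → slow++,fast++
(s=9,f=14) a[fast]=12=a[slow] dup → fast++
(s=9,f=15) a[fast]=12=a[slow] dup → fast++
(s=9,f=16) a[fast]=14≠a[slow]=12 write a[10]=14 → slow++,fast++
(s=10,f=17) a[fast]=14=a[slow] dup → fast++
(s=10,f=18) a[fast]=14=a[slow] dup → fast++
(s=10,f=19) a[fast]=14=a[slow] dup → fast++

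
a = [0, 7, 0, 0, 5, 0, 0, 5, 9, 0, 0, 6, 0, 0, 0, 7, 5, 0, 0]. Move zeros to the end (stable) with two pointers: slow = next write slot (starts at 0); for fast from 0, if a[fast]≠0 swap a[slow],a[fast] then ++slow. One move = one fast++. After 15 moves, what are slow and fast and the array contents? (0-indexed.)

slow=0 fast=0: a[fast]=0, fast++
slow=0 fast=1: a[fast]=7≠0 swap→a[0]=7, slow++,fast++
slow=1 fast=2: a[fast]=0, fast++
slow=1 fast=3: a[fast]=0, fast++
slow=1 fast=4: a[fast]=5≠0 swap→a[1]=5, slow++,fast++
slow=2 fast=5: a[fast]=0, fast++
slow=2 fast=6: a[fast]=0, fast++
slow=2 fast=7: a[fast]=5≠0 swap→a[2]=5, slow++,fast++
slow=3 fast=8: a[fast]=9≠0 swap→a[3]=9, slow++,fast++
slow=4 fast=9: a[fast]=0, fast++
slow=4 fast=10: a[fast]=0, fast++
slow=4 fast=11: a[fast]=6≠0 swap→a[4]=6, slow++,fast++
slow=5 fast=12: a[fast]=0, fast++
slow=5 fast=13: a[fast]=0, fast++
slow=5 fast=14: a[fast]=0, fast++

slow=5, fast=15, a=[7, 5, 5, 9, 6, 0, 0, 0, 0, 0, 0, 0, 0, 0, 0, 7, 5, 0, 0]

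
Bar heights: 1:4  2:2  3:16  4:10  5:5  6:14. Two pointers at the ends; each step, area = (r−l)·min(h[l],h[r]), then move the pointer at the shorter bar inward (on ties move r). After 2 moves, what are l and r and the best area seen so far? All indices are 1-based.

l=3, r=6, best area=20

l=1 r=6: min(4,14)*5=20 best=20 *, l++
l=2 r=6: min(2,14)*4=8 best=20, l++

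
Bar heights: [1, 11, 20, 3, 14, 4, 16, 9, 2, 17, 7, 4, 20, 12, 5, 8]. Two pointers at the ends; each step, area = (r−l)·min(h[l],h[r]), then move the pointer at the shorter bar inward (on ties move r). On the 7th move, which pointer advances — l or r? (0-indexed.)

[0,15] min(1,8)*15=15 best=15 * → l++
[1,15] min(11,8)*14=112 best=112 * → r--
[1,14] min(11,5)*13=65 best=112 → r--
[1,13] min(11,12)*12=132 best=132 * → l++
[2,13] min(20,12)*11=132 best=132 → r--
[2,12] min(20,20)*10=200 best=200 * → r--
[2,11] min(20,4)*9=36 best=200 → r--

r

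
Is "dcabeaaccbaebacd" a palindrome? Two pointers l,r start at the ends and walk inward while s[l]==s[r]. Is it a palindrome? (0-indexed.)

not a palindrome (mismatch at 6,9)

[0,15] 'd'=='d' → l++,r--
[1,14] 'c'=='c' → l++,r--
[2,13] 'a'=='a' → l++,r--
[3,12] 'b'=='b' → l++,r--
[4,11] 'e'=='e' → l++,r--
[5,10] 'a'=='a' → l++,r--
[6,9] 'a'!='b' → stop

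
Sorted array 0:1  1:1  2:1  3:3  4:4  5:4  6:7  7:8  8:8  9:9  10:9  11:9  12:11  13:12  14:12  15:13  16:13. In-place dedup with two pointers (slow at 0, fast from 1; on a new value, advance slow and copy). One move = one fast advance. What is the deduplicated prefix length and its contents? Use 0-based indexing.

(s=0,f=1) a[fast]=1=a[slow] dup → fast++
(s=0,f=2) a[fast]=1=a[slow] dup → fast++
(s=0,f=3) a[fast]=3≠a[slow]=1 write a[1]=3 → slow++,fast++
(s=1,f=4) a[fast]=4≠a[slow]=3 write a[2]=4 → slow++,fast++
(s=2,f=5) a[fast]=4=a[slow] dup → fast++
(s=2,f=6) a[fast]=7≠a[slow]=4 write a[3]=7 → slow++,fast++
(s=3,f=7) a[fast]=8≠a[slow]=7 write a[4]=8 → slow++,fast++
(s=4,f=8) a[fast]=8=a[slow] dup → fast++
(s=4,f=9) a[fast]=9≠a[slow]=8 write a[5]=9 → slow++,fast++
(s=5,f=10) a[fast]=9=a[slow] dup → fast++
(s=5,f=11) a[fast]=9=a[slow] dup → fast++
(s=5,f=12) a[fast]=11≠a[slow]=9 write a[6]=11 → slow++,fast++
(s=6,f=13) a[fast]=12≠a[slow]=11 write a[7]=12 → slow++,fast++
(s=7,f=14) a[fast]=12=a[slow] dup → fast++
(s=7,f=15) a[fast]=13≠a[slow]=12 write a[8]=13 → slow++,fast++
(s=8,f=16) a[fast]=13=a[slow] dup → fast++

length 9; prefix = [1, 3, 4, 7, 8, 9, 11, 12, 13]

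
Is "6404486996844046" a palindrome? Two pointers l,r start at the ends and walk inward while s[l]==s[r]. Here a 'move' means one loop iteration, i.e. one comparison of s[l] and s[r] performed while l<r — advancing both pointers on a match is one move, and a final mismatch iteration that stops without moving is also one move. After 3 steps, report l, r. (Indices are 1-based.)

l=4, r=13

[1,16] '6'=='6' → l++,r--
[2,15] '4'=='4' → l++,r--
[3,14] '0'=='0' → l++,r--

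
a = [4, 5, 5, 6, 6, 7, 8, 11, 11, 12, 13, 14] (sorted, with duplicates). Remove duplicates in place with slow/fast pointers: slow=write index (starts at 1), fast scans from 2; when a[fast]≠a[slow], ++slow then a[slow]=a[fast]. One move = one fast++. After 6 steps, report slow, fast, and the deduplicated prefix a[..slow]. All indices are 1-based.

slow=5, fast=8, prefix=[4, 5, 6, 7, 8]

(s=1,f=2) a[fast]=5≠a[slow]=4 write a[2]=5 → slow++,fast++
(s=2,f=3) a[fast]=5=a[slow] dup → fast++
(s=2,f=4) a[fast]=6≠a[slow]=5 write a[3]=6 → slow++,fast++
(s=3,f=5) a[fast]=6=a[slow] dup → fast++
(s=3,f=6) a[fast]=7≠a[slow]=6 write a[4]=7 → slow++,fast++
(s=4,f=7) a[fast]=8≠a[slow]=7 write a[5]=8 → slow++,fast++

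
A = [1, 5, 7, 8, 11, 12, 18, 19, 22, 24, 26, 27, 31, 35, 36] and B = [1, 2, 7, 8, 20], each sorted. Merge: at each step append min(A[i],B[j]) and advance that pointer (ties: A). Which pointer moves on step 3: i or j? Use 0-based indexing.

[i=0,j=0] A[i]=1<=B[j]=1 take 1 → i++
[i=1,j=0] A[i]=5>B[j]=1 take 1 → j++
[i=1,j=1] A[i]=5>B[j]=2 take 2 → j++

j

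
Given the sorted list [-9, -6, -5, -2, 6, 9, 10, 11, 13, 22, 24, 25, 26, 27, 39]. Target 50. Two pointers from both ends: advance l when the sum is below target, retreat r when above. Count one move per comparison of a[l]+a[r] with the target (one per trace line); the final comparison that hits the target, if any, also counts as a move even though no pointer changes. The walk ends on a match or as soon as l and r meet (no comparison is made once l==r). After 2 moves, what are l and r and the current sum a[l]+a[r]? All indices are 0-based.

[0,14] -9+39=30 <50 → l++
[1,14] -6+39=33 <50 → l++

l=2, r=14, sum=34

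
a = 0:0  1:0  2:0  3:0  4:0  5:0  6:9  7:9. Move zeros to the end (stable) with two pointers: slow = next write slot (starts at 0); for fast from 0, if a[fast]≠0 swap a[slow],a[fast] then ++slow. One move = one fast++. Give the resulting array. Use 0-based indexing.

[9, 9, 0, 0, 0, 0, 0, 0]

(s=0,f=0) a[fast]=0 → fast++
(s=0,f=1) a[fast]=0 → fast++
(s=0,f=2) a[fast]=0 → fast++
(s=0,f=3) a[fast]=0 → fast++
(s=0,f=4) a[fast]=0 → fast++
(s=0,f=5) a[fast]=0 → fast++
(s=0,f=6) a[fast]=9≠0 swap→a[0]=9 → slow++,fast++
(s=1,f=7) a[fast]=9≠0 swap→a[1]=9 → slow++,fast++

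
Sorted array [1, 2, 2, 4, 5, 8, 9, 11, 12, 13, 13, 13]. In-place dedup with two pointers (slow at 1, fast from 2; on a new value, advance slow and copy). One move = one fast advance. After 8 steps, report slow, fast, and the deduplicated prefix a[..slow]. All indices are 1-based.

slow=8, fast=10, prefix=[1, 2, 4, 5, 8, 9, 11, 12]

(s=1,f=2) a[fast]=2≠a[slow]=1 write a[2]=2 → slow++,fast++
(s=2,f=3) a[fast]=2=a[slow] dup → fast++
(s=2,f=4) a[fast]=4≠a[slow]=2 write a[3]=4 → slow++,fast++
(s=3,f=5) a[fast]=5≠a[slow]=4 write a[4]=5 → slow++,fast++
(s=4,f=6) a[fast]=8≠a[slow]=5 write a[5]=8 → slow++,fast++
(s=5,f=7) a[fast]=9≠a[slow]=8 write a[6]=9 → slow++,fast++
(s=6,f=8) a[fast]=11≠a[slow]=9 write a[7]=11 → slow++,fast++
(s=7,f=9) a[fast]=12≠a[slow]=11 write a[8]=12 → slow++,fast++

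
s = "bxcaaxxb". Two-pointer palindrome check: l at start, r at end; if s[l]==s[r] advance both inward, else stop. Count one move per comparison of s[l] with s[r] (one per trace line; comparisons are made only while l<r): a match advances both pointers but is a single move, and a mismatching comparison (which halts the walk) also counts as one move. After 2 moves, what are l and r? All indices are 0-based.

[0,7] 'b'=='b' → l++,r--
[1,6] 'x'=='x' → l++,r--

l=2, r=5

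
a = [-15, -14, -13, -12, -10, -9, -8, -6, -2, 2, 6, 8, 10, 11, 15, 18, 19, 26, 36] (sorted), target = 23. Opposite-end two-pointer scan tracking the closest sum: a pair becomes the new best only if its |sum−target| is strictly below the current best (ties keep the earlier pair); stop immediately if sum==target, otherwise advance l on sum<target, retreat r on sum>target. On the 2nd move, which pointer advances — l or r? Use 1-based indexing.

l

[1,19] -15+36=21 d=2 * → l++
[2,19] -14+36=22 d=1 * → l++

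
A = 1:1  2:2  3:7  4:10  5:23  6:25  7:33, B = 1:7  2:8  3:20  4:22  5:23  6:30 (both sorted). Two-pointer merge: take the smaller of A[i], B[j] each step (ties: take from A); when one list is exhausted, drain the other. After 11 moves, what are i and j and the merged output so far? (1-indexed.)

i=1 j=1: A[i]=1<=B[j]=7 take 1, i++
i=2 j=1: A[i]=2<=B[j]=7 take 2, i++
i=3 j=1: A[i]=7<=B[j]=7 take 7, i++
i=4 j=1: A[i]=10>B[j]=7 take 7, j++
i=4 j=2: A[i]=10>B[j]=8 take 8, j++
i=4 j=3: A[i]=10<=B[j]=20 take 10, i++
i=5 j=3: A[i]=23>B[j]=20 take 20, j++
i=5 j=4: A[i]=23>B[j]=22 take 22, j++
i=5 j=5: A[i]=23<=B[j]=23 take 23, i++
i=6 j=5: A[i]=25>B[j]=23 take 23, j++
i=6 j=6: A[i]=25<=B[j]=30 take 25, i++

i=7, j=6, merged so far=[1, 2, 7, 7, 8, 10, 20, 22, 23, 23, 25]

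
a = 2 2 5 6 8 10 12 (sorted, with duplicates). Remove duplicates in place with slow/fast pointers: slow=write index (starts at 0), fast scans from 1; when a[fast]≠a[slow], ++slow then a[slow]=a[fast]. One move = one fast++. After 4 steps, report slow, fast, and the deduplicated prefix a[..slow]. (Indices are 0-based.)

slow=0 fast=1: a[fast]=2=a[slow] dup, fast++
slow=0 fast=2: a[fast]=5≠a[slow]=2 write a[1]=5, slow++,fast++
slow=1 fast=3: a[fast]=6≠a[slow]=5 write a[2]=6, slow++,fast++
slow=2 fast=4: a[fast]=8≠a[slow]=6 write a[3]=8, slow++,fast++

slow=3, fast=5, prefix=[2, 5, 6, 8]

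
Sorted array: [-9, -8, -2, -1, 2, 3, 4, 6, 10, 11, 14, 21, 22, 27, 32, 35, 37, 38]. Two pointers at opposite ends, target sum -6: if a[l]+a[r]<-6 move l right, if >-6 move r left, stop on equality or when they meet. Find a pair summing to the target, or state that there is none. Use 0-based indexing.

(-9, 3)

[0,17] -9+38=29 >-6 → r--
[0,16] -9+37=28 >-6 → r--
[0,15] -9+35=26 >-6 → r--
[0,14] -9+32=23 >-6 → r--
[0,13] -9+27=18 >-6 → r--
[0,12] -9+22=13 >-6 → r--
[0,11] -9+21=12 >-6 → r--
[0,10] -9+14=5 >-6 → r--
[0,9] -9+11=2 >-6 → r--
[0,8] -9+10=1 >-6 → r--
[0,7] -9+6=-3 >-6 → r--
[0,6] -9+4=-5 >-6 → r--
[0,5] -9+3=-6 → found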